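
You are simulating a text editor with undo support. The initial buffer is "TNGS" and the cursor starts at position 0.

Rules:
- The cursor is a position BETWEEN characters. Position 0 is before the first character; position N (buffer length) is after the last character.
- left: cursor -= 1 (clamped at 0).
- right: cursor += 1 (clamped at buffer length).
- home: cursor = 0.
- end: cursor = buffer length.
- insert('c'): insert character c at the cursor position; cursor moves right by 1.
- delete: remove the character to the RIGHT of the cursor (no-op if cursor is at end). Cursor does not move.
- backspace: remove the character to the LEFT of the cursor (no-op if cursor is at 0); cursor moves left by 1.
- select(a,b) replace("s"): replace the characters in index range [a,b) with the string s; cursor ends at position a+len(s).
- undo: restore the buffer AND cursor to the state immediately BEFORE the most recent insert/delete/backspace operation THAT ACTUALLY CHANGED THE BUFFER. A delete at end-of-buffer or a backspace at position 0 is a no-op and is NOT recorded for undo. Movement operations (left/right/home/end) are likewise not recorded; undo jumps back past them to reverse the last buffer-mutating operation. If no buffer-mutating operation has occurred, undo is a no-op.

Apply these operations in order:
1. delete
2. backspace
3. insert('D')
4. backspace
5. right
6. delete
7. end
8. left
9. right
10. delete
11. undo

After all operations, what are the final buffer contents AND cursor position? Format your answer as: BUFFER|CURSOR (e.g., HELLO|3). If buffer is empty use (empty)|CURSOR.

Answer: NGS|1

Derivation:
After op 1 (delete): buf='NGS' cursor=0
After op 2 (backspace): buf='NGS' cursor=0
After op 3 (insert('D')): buf='DNGS' cursor=1
After op 4 (backspace): buf='NGS' cursor=0
After op 5 (right): buf='NGS' cursor=1
After op 6 (delete): buf='NS' cursor=1
After op 7 (end): buf='NS' cursor=2
After op 8 (left): buf='NS' cursor=1
After op 9 (right): buf='NS' cursor=2
After op 10 (delete): buf='NS' cursor=2
After op 11 (undo): buf='NGS' cursor=1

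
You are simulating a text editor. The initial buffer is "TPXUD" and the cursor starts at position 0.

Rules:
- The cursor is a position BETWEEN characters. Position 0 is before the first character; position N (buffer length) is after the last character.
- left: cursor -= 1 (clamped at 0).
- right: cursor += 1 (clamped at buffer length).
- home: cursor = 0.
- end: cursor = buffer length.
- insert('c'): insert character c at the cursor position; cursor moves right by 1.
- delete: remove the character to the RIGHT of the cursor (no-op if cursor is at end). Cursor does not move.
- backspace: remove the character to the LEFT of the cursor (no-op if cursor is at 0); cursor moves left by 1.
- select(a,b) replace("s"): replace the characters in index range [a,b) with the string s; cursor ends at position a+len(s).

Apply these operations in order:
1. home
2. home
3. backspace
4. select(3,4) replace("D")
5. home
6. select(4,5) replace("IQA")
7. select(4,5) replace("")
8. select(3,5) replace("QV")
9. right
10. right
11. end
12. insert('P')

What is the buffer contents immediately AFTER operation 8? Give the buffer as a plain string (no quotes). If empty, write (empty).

After op 1 (home): buf='TPXUD' cursor=0
After op 2 (home): buf='TPXUD' cursor=0
After op 3 (backspace): buf='TPXUD' cursor=0
After op 4 (select(3,4) replace("D")): buf='TPXDD' cursor=4
After op 5 (home): buf='TPXDD' cursor=0
After op 6 (select(4,5) replace("IQA")): buf='TPXDIQA' cursor=7
After op 7 (select(4,5) replace("")): buf='TPXDQA' cursor=4
After op 8 (select(3,5) replace("QV")): buf='TPXQVA' cursor=5

Answer: TPXQVA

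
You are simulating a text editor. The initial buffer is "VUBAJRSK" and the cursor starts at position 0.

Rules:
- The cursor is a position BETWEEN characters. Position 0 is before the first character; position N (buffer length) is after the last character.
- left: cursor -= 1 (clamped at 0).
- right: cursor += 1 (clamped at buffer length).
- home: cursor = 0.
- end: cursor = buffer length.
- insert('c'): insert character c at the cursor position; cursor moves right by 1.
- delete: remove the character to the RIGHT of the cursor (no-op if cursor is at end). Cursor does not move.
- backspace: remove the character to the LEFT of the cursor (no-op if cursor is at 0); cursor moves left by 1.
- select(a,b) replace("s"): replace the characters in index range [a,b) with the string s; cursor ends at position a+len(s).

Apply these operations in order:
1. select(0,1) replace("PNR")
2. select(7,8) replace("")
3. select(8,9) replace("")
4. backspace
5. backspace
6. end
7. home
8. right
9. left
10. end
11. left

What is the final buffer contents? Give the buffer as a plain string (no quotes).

Answer: PNRUBA

Derivation:
After op 1 (select(0,1) replace("PNR")): buf='PNRUBAJRSK' cursor=3
After op 2 (select(7,8) replace("")): buf='PNRUBAJSK' cursor=7
After op 3 (select(8,9) replace("")): buf='PNRUBAJS' cursor=8
After op 4 (backspace): buf='PNRUBAJ' cursor=7
After op 5 (backspace): buf='PNRUBA' cursor=6
After op 6 (end): buf='PNRUBA' cursor=6
After op 7 (home): buf='PNRUBA' cursor=0
After op 8 (right): buf='PNRUBA' cursor=1
After op 9 (left): buf='PNRUBA' cursor=0
After op 10 (end): buf='PNRUBA' cursor=6
After op 11 (left): buf='PNRUBA' cursor=5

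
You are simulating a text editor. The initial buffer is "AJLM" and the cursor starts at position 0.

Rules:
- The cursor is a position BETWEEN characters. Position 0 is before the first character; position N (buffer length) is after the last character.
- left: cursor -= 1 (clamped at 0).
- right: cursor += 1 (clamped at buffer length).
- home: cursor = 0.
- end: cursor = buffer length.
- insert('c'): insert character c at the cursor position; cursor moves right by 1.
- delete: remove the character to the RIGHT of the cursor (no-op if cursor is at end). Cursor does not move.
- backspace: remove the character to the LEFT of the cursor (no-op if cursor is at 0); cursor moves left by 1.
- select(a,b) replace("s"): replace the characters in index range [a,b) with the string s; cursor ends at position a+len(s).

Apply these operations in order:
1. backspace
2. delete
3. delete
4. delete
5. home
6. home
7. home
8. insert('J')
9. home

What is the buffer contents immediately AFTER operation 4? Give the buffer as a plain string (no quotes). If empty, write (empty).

After op 1 (backspace): buf='AJLM' cursor=0
After op 2 (delete): buf='JLM' cursor=0
After op 3 (delete): buf='LM' cursor=0
After op 4 (delete): buf='M' cursor=0

Answer: M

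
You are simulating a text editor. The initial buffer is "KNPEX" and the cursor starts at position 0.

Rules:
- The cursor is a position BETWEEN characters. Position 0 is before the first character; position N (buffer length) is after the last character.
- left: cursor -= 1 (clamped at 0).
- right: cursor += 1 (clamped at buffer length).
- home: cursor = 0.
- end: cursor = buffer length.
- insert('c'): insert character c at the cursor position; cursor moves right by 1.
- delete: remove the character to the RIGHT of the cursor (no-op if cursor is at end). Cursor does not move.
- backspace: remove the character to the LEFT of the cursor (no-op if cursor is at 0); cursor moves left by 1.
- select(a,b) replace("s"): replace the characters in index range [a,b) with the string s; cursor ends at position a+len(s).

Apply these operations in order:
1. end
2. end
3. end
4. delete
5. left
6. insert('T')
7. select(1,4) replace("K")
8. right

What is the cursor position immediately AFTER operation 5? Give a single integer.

After op 1 (end): buf='KNPEX' cursor=5
After op 2 (end): buf='KNPEX' cursor=5
After op 3 (end): buf='KNPEX' cursor=5
After op 4 (delete): buf='KNPEX' cursor=5
After op 5 (left): buf='KNPEX' cursor=4

Answer: 4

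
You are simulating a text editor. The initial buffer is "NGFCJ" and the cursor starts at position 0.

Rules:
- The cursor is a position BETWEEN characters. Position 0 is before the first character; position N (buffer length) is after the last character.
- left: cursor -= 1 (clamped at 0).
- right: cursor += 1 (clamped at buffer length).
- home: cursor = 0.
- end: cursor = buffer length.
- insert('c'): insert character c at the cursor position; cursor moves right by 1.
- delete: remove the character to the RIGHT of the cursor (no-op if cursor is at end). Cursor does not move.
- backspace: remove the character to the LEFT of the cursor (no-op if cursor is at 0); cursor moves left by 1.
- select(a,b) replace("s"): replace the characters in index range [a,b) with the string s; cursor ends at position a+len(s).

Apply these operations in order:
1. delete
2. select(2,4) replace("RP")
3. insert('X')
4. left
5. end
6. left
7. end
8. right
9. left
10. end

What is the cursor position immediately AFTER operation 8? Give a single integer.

After op 1 (delete): buf='GFCJ' cursor=0
After op 2 (select(2,4) replace("RP")): buf='GFRP' cursor=4
After op 3 (insert('X')): buf='GFRPX' cursor=5
After op 4 (left): buf='GFRPX' cursor=4
After op 5 (end): buf='GFRPX' cursor=5
After op 6 (left): buf='GFRPX' cursor=4
After op 7 (end): buf='GFRPX' cursor=5
After op 8 (right): buf='GFRPX' cursor=5

Answer: 5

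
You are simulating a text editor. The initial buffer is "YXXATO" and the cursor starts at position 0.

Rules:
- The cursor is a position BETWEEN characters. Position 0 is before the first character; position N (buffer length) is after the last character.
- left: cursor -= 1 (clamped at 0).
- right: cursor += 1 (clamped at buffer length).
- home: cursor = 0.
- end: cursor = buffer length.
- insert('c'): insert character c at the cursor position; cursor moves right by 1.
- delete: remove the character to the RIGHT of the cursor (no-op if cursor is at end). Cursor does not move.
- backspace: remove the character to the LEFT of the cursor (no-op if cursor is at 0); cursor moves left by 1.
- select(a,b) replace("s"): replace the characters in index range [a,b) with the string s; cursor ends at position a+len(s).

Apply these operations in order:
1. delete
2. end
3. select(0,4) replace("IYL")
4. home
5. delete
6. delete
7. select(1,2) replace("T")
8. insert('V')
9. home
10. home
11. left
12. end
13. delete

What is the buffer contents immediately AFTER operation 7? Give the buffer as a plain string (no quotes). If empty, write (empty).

After op 1 (delete): buf='XXATO' cursor=0
After op 2 (end): buf='XXATO' cursor=5
After op 3 (select(0,4) replace("IYL")): buf='IYLO' cursor=3
After op 4 (home): buf='IYLO' cursor=0
After op 5 (delete): buf='YLO' cursor=0
After op 6 (delete): buf='LO' cursor=0
After op 7 (select(1,2) replace("T")): buf='LT' cursor=2

Answer: LT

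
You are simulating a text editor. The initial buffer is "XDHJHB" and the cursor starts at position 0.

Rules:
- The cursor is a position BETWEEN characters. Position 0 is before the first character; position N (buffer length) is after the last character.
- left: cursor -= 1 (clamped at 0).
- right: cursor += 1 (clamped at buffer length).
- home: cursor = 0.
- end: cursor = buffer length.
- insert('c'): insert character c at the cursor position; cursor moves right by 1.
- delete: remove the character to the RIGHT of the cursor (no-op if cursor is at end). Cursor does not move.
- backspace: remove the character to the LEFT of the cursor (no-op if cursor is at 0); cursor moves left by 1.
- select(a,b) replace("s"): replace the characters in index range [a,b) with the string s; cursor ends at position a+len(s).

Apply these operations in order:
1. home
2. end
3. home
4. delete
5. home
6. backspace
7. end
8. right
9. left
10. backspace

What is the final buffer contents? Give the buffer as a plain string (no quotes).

After op 1 (home): buf='XDHJHB' cursor=0
After op 2 (end): buf='XDHJHB' cursor=6
After op 3 (home): buf='XDHJHB' cursor=0
After op 4 (delete): buf='DHJHB' cursor=0
After op 5 (home): buf='DHJHB' cursor=0
After op 6 (backspace): buf='DHJHB' cursor=0
After op 7 (end): buf='DHJHB' cursor=5
After op 8 (right): buf='DHJHB' cursor=5
After op 9 (left): buf='DHJHB' cursor=4
After op 10 (backspace): buf='DHJB' cursor=3

Answer: DHJB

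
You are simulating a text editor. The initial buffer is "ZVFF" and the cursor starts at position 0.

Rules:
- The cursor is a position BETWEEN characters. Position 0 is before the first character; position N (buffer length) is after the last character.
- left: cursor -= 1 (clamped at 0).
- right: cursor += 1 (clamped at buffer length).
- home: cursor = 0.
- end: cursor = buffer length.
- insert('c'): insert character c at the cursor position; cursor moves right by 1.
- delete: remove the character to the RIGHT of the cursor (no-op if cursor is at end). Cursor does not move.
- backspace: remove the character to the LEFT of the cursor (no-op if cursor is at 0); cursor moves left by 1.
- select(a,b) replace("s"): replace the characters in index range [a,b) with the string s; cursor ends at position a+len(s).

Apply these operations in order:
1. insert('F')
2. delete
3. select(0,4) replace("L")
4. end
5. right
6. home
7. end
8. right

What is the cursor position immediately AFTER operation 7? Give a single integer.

After op 1 (insert('F')): buf='FZVFF' cursor=1
After op 2 (delete): buf='FVFF' cursor=1
After op 3 (select(0,4) replace("L")): buf='L' cursor=1
After op 4 (end): buf='L' cursor=1
After op 5 (right): buf='L' cursor=1
After op 6 (home): buf='L' cursor=0
After op 7 (end): buf='L' cursor=1

Answer: 1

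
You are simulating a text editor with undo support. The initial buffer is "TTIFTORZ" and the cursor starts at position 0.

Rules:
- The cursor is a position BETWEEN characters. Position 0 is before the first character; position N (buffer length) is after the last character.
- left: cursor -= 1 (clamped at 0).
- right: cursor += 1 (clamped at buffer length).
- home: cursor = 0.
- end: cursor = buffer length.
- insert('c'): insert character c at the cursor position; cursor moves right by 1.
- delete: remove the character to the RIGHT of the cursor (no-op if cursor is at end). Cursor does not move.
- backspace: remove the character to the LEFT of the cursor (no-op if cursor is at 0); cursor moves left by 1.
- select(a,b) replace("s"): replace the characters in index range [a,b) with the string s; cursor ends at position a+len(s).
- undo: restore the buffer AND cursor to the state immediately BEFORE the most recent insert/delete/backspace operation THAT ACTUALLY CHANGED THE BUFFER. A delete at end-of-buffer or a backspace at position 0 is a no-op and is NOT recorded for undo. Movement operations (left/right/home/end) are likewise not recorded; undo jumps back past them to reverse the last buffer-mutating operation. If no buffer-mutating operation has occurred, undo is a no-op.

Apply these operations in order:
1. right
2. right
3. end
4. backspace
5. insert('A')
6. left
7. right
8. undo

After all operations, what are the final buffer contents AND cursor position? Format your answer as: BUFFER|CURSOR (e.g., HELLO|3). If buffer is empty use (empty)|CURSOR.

Answer: TTIFTOR|7

Derivation:
After op 1 (right): buf='TTIFTORZ' cursor=1
After op 2 (right): buf='TTIFTORZ' cursor=2
After op 3 (end): buf='TTIFTORZ' cursor=8
After op 4 (backspace): buf='TTIFTOR' cursor=7
After op 5 (insert('A')): buf='TTIFTORA' cursor=8
After op 6 (left): buf='TTIFTORA' cursor=7
After op 7 (right): buf='TTIFTORA' cursor=8
After op 8 (undo): buf='TTIFTOR' cursor=7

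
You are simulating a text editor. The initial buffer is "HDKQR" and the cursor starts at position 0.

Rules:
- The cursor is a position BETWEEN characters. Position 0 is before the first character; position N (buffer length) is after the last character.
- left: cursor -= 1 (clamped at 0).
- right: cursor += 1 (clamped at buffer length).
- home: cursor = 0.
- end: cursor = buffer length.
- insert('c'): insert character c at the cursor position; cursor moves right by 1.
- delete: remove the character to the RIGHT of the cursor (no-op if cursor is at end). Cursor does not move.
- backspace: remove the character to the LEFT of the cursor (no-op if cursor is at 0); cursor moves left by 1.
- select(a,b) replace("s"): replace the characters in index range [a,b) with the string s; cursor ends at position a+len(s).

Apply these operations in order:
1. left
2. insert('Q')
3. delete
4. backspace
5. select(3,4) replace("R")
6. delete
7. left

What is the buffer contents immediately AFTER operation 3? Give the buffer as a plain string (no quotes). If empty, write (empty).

Answer: QDKQR

Derivation:
After op 1 (left): buf='HDKQR' cursor=0
After op 2 (insert('Q')): buf='QHDKQR' cursor=1
After op 3 (delete): buf='QDKQR' cursor=1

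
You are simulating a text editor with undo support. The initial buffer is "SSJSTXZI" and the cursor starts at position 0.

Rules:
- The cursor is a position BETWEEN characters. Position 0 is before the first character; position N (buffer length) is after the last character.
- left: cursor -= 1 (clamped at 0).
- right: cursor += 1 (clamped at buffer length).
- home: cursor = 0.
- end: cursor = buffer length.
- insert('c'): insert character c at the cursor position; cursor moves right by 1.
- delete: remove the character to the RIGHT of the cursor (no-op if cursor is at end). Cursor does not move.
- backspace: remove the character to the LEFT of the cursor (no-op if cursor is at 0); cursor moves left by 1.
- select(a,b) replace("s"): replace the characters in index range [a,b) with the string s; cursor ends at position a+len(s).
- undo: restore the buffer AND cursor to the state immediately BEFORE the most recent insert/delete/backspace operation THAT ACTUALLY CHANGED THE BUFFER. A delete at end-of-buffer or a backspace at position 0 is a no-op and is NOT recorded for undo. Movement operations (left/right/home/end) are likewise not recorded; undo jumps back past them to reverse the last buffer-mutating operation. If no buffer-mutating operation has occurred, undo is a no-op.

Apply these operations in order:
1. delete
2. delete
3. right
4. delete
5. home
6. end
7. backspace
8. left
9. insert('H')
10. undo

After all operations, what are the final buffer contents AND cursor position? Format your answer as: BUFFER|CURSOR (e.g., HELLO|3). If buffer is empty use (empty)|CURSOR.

Answer: JTXZ|3

Derivation:
After op 1 (delete): buf='SJSTXZI' cursor=0
After op 2 (delete): buf='JSTXZI' cursor=0
After op 3 (right): buf='JSTXZI' cursor=1
After op 4 (delete): buf='JTXZI' cursor=1
After op 5 (home): buf='JTXZI' cursor=0
After op 6 (end): buf='JTXZI' cursor=5
After op 7 (backspace): buf='JTXZ' cursor=4
After op 8 (left): buf='JTXZ' cursor=3
After op 9 (insert('H')): buf='JTXHZ' cursor=4
After op 10 (undo): buf='JTXZ' cursor=3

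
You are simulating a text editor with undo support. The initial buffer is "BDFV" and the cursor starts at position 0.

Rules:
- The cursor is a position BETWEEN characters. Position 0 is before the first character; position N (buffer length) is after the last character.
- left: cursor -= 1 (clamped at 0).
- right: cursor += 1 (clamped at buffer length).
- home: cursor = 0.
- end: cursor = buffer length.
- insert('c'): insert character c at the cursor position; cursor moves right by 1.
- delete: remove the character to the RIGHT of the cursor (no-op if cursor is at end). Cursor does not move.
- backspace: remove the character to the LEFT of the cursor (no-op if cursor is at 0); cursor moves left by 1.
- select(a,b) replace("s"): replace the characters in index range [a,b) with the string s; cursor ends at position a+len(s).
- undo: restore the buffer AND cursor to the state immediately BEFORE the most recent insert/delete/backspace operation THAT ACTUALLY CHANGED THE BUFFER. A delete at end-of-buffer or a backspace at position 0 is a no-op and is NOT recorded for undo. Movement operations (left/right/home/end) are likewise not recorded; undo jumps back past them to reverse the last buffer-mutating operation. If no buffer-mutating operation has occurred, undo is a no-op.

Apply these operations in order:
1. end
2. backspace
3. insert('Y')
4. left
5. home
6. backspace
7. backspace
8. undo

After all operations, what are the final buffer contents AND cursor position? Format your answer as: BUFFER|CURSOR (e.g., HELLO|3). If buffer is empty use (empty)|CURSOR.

Answer: BDF|3

Derivation:
After op 1 (end): buf='BDFV' cursor=4
After op 2 (backspace): buf='BDF' cursor=3
After op 3 (insert('Y')): buf='BDFY' cursor=4
After op 4 (left): buf='BDFY' cursor=3
After op 5 (home): buf='BDFY' cursor=0
After op 6 (backspace): buf='BDFY' cursor=0
After op 7 (backspace): buf='BDFY' cursor=0
After op 8 (undo): buf='BDF' cursor=3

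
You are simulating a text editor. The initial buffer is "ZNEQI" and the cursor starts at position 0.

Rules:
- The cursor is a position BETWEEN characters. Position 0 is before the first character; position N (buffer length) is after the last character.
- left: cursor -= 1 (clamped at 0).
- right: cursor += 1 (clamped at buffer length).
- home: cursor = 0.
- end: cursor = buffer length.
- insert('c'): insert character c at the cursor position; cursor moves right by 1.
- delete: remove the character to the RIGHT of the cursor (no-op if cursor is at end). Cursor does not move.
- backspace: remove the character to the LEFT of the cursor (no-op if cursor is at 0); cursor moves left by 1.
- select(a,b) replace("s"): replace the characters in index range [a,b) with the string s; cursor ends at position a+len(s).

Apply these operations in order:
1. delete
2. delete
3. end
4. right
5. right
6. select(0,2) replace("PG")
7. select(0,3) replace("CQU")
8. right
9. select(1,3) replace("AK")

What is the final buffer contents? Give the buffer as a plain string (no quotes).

After op 1 (delete): buf='NEQI' cursor=0
After op 2 (delete): buf='EQI' cursor=0
After op 3 (end): buf='EQI' cursor=3
After op 4 (right): buf='EQI' cursor=3
After op 5 (right): buf='EQI' cursor=3
After op 6 (select(0,2) replace("PG")): buf='PGI' cursor=2
After op 7 (select(0,3) replace("CQU")): buf='CQU' cursor=3
After op 8 (right): buf='CQU' cursor=3
After op 9 (select(1,3) replace("AK")): buf='CAK' cursor=3

Answer: CAK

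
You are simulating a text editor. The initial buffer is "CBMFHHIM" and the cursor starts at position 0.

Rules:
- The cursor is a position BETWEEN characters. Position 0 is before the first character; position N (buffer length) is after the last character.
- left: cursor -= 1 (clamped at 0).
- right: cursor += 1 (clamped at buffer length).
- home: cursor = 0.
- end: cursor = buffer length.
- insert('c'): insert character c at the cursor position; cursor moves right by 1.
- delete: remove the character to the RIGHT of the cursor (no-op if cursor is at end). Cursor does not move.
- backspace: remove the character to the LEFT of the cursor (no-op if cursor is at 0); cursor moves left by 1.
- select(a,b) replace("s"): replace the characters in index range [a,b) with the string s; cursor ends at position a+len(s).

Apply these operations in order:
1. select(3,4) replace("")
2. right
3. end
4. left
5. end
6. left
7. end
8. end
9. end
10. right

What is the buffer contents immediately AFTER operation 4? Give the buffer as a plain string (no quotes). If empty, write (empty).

Answer: CBMHHIM

Derivation:
After op 1 (select(3,4) replace("")): buf='CBMHHIM' cursor=3
After op 2 (right): buf='CBMHHIM' cursor=4
After op 3 (end): buf='CBMHHIM' cursor=7
After op 4 (left): buf='CBMHHIM' cursor=6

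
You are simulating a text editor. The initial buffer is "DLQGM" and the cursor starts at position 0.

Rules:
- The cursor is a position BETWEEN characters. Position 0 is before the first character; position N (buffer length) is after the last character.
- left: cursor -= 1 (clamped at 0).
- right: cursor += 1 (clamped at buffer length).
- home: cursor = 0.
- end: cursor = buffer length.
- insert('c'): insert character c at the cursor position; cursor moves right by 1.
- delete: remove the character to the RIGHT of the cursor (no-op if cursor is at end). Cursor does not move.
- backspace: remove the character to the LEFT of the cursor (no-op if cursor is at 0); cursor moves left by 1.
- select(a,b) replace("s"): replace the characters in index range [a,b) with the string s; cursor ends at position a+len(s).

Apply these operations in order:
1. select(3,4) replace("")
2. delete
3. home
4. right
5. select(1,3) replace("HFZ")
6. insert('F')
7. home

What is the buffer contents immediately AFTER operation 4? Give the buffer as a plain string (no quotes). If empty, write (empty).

After op 1 (select(3,4) replace("")): buf='DLQM' cursor=3
After op 2 (delete): buf='DLQ' cursor=3
After op 3 (home): buf='DLQ' cursor=0
After op 4 (right): buf='DLQ' cursor=1

Answer: DLQ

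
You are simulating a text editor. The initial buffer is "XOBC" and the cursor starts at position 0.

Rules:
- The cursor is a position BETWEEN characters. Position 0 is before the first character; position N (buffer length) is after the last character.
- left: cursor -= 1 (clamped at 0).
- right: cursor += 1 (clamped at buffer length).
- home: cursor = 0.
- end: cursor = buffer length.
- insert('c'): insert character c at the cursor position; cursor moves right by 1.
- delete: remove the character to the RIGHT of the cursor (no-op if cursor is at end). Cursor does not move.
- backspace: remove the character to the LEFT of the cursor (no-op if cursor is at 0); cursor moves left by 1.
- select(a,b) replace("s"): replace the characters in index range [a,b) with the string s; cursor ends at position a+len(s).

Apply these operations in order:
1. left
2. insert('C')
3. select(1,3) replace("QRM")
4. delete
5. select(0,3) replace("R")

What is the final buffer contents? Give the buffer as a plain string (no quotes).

Answer: RMC

Derivation:
After op 1 (left): buf='XOBC' cursor=0
After op 2 (insert('C')): buf='CXOBC' cursor=1
After op 3 (select(1,3) replace("QRM")): buf='CQRMBC' cursor=4
After op 4 (delete): buf='CQRMC' cursor=4
After op 5 (select(0,3) replace("R")): buf='RMC' cursor=1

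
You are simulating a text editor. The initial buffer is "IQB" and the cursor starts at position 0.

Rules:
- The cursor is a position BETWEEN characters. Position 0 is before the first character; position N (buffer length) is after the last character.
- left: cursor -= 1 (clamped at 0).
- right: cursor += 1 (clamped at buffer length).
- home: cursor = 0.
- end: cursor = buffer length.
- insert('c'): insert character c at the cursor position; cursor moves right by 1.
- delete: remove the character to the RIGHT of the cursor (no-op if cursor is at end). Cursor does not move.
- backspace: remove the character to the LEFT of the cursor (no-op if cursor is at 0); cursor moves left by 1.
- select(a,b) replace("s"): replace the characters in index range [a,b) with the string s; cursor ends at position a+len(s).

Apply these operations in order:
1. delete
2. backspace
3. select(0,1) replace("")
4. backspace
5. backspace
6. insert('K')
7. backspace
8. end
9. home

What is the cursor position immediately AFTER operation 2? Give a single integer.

Answer: 0

Derivation:
After op 1 (delete): buf='QB' cursor=0
After op 2 (backspace): buf='QB' cursor=0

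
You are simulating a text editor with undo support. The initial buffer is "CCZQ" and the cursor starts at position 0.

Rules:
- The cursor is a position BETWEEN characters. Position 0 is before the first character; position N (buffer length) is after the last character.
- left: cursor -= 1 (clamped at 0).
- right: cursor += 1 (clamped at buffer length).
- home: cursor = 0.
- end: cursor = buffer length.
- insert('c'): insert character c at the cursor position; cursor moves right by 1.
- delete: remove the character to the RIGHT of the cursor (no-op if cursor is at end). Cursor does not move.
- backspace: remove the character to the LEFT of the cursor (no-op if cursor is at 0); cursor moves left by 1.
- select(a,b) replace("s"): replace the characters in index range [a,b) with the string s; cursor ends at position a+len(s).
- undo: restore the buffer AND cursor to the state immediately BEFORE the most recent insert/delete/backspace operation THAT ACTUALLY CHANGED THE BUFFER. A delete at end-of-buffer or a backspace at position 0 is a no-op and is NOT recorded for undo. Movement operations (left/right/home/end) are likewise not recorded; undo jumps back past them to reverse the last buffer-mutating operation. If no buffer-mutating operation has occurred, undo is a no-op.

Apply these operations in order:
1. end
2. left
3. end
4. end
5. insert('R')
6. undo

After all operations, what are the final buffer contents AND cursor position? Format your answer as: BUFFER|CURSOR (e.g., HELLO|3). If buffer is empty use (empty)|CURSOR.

Answer: CCZQ|4

Derivation:
After op 1 (end): buf='CCZQ' cursor=4
After op 2 (left): buf='CCZQ' cursor=3
After op 3 (end): buf='CCZQ' cursor=4
After op 4 (end): buf='CCZQ' cursor=4
After op 5 (insert('R')): buf='CCZQR' cursor=5
After op 6 (undo): buf='CCZQ' cursor=4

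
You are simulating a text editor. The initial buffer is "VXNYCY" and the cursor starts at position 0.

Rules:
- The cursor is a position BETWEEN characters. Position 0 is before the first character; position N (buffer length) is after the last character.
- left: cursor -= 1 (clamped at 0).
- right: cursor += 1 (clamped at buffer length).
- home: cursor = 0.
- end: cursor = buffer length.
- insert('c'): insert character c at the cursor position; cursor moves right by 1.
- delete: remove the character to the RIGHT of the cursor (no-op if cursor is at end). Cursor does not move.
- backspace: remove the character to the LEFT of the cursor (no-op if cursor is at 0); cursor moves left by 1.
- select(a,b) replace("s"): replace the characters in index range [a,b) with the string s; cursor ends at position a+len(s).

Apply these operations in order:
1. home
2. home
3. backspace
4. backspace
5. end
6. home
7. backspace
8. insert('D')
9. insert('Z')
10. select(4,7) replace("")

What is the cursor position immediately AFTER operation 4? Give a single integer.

Answer: 0

Derivation:
After op 1 (home): buf='VXNYCY' cursor=0
After op 2 (home): buf='VXNYCY' cursor=0
After op 3 (backspace): buf='VXNYCY' cursor=0
After op 4 (backspace): buf='VXNYCY' cursor=0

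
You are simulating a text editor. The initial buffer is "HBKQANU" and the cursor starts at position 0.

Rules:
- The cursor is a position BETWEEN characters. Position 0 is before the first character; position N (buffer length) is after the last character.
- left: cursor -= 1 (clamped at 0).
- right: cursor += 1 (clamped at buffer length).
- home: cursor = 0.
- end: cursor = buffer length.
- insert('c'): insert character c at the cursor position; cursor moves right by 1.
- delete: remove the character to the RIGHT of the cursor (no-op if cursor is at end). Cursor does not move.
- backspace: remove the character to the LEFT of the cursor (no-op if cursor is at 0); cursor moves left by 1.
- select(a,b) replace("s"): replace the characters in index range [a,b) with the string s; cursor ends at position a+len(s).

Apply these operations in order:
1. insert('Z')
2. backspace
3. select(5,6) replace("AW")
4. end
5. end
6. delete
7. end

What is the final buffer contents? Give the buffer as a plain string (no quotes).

Answer: HBKQAAWU

Derivation:
After op 1 (insert('Z')): buf='ZHBKQANU' cursor=1
After op 2 (backspace): buf='HBKQANU' cursor=0
After op 3 (select(5,6) replace("AW")): buf='HBKQAAWU' cursor=7
After op 4 (end): buf='HBKQAAWU' cursor=8
After op 5 (end): buf='HBKQAAWU' cursor=8
After op 6 (delete): buf='HBKQAAWU' cursor=8
After op 7 (end): buf='HBKQAAWU' cursor=8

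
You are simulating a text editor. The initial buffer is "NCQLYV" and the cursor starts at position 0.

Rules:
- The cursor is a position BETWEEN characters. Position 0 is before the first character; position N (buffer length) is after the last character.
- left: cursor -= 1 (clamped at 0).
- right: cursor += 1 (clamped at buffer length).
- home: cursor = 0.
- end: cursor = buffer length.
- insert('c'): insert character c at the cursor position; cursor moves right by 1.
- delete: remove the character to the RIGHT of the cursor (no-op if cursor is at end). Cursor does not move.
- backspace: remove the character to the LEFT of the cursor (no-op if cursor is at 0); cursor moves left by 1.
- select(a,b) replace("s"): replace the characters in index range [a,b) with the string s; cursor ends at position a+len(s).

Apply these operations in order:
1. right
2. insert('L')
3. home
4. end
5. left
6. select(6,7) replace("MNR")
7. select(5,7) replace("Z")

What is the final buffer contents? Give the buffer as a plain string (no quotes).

Answer: NLCQLZNR

Derivation:
After op 1 (right): buf='NCQLYV' cursor=1
After op 2 (insert('L')): buf='NLCQLYV' cursor=2
After op 3 (home): buf='NLCQLYV' cursor=0
After op 4 (end): buf='NLCQLYV' cursor=7
After op 5 (left): buf='NLCQLYV' cursor=6
After op 6 (select(6,7) replace("MNR")): buf='NLCQLYMNR' cursor=9
After op 7 (select(5,7) replace("Z")): buf='NLCQLZNR' cursor=6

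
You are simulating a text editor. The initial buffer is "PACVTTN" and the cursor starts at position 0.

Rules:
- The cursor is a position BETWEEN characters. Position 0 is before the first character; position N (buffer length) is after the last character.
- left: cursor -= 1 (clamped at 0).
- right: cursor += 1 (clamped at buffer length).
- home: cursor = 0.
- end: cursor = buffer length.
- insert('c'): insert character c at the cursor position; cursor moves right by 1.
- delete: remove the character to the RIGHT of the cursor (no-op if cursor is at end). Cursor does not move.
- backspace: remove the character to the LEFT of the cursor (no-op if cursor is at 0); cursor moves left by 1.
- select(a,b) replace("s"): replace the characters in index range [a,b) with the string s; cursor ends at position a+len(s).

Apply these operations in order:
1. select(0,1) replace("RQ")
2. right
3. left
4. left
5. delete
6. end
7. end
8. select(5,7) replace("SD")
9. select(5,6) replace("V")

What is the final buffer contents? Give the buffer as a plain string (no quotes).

After op 1 (select(0,1) replace("RQ")): buf='RQACVTTN' cursor=2
After op 2 (right): buf='RQACVTTN' cursor=3
After op 3 (left): buf='RQACVTTN' cursor=2
After op 4 (left): buf='RQACVTTN' cursor=1
After op 5 (delete): buf='RACVTTN' cursor=1
After op 6 (end): buf='RACVTTN' cursor=7
After op 7 (end): buf='RACVTTN' cursor=7
After op 8 (select(5,7) replace("SD")): buf='RACVTSD' cursor=7
After op 9 (select(5,6) replace("V")): buf='RACVTVD' cursor=6

Answer: RACVTVD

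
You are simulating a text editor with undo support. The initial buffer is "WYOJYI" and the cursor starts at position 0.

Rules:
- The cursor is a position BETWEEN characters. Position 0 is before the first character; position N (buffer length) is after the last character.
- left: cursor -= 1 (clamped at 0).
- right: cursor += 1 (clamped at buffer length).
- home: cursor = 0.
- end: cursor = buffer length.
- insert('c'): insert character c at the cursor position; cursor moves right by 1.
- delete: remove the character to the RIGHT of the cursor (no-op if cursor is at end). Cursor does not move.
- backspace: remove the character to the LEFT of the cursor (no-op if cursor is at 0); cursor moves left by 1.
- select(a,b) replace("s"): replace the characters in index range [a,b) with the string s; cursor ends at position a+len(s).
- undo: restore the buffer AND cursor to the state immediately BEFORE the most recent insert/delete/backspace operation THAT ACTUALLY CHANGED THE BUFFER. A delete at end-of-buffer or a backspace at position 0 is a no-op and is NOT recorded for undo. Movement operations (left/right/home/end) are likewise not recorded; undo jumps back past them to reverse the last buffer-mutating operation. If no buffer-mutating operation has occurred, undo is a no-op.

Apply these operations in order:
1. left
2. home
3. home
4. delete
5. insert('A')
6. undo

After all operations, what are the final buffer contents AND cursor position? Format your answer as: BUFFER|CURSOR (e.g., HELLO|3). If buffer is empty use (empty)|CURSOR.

Answer: YOJYI|0

Derivation:
After op 1 (left): buf='WYOJYI' cursor=0
After op 2 (home): buf='WYOJYI' cursor=0
After op 3 (home): buf='WYOJYI' cursor=0
After op 4 (delete): buf='YOJYI' cursor=0
After op 5 (insert('A')): buf='AYOJYI' cursor=1
After op 6 (undo): buf='YOJYI' cursor=0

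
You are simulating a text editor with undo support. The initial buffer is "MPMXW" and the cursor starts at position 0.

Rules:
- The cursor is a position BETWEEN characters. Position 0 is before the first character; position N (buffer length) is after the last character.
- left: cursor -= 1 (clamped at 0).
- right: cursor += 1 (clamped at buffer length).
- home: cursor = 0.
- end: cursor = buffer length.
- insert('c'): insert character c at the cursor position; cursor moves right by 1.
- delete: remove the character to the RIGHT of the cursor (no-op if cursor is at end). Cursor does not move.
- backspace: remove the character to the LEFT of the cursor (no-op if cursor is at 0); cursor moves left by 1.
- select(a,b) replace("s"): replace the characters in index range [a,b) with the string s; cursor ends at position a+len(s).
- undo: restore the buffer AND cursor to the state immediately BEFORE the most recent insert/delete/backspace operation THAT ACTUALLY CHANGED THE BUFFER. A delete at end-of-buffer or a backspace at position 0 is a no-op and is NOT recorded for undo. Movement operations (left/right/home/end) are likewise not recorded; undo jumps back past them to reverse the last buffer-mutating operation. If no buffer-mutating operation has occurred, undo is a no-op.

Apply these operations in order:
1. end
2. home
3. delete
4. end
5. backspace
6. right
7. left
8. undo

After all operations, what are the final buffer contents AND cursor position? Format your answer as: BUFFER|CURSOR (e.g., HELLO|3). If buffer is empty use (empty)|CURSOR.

Answer: PMXW|4

Derivation:
After op 1 (end): buf='MPMXW' cursor=5
After op 2 (home): buf='MPMXW' cursor=0
After op 3 (delete): buf='PMXW' cursor=0
After op 4 (end): buf='PMXW' cursor=4
After op 5 (backspace): buf='PMX' cursor=3
After op 6 (right): buf='PMX' cursor=3
After op 7 (left): buf='PMX' cursor=2
After op 8 (undo): buf='PMXW' cursor=4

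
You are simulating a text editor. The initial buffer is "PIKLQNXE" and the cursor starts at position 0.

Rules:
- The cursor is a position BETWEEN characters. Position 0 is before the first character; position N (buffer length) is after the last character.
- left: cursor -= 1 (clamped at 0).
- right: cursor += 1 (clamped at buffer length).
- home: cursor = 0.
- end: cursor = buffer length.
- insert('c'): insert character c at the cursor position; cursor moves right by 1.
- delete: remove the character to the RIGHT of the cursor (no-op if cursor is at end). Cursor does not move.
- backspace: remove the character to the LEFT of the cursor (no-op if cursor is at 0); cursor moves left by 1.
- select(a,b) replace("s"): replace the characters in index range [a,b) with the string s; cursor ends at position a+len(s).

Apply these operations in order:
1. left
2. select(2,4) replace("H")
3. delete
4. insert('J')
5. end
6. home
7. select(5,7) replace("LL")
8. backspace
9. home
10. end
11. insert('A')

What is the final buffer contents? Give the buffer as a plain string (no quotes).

After op 1 (left): buf='PIKLQNXE' cursor=0
After op 2 (select(2,4) replace("H")): buf='PIHQNXE' cursor=3
After op 3 (delete): buf='PIHNXE' cursor=3
After op 4 (insert('J')): buf='PIHJNXE' cursor=4
After op 5 (end): buf='PIHJNXE' cursor=7
After op 6 (home): buf='PIHJNXE' cursor=0
After op 7 (select(5,7) replace("LL")): buf='PIHJNLL' cursor=7
After op 8 (backspace): buf='PIHJNL' cursor=6
After op 9 (home): buf='PIHJNL' cursor=0
After op 10 (end): buf='PIHJNL' cursor=6
After op 11 (insert('A')): buf='PIHJNLA' cursor=7

Answer: PIHJNLA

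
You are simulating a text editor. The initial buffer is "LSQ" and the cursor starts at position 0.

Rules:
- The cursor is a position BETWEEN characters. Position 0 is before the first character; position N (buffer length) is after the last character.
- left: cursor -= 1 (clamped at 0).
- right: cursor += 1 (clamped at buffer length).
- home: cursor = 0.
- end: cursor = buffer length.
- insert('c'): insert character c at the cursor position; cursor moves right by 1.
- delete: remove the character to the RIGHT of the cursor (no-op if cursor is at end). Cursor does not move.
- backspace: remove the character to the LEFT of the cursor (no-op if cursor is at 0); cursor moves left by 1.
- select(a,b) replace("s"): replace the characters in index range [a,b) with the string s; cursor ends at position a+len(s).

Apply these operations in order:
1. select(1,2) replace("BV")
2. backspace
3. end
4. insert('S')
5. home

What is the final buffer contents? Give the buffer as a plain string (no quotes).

Answer: LBQS

Derivation:
After op 1 (select(1,2) replace("BV")): buf='LBVQ' cursor=3
After op 2 (backspace): buf='LBQ' cursor=2
After op 3 (end): buf='LBQ' cursor=3
After op 4 (insert('S')): buf='LBQS' cursor=4
After op 5 (home): buf='LBQS' cursor=0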